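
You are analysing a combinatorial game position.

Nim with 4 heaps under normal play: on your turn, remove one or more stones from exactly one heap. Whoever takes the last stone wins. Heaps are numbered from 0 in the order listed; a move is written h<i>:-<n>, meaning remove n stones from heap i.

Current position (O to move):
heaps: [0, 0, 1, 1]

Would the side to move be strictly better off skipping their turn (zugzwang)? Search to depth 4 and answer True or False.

[(0,0,1,1)] O move#1: h2:-1:-1/(0,0,0,1)*, h3:-1:-1/(0,0,1,0)
[(0,0,0,1)] X move#2: h3:-1:+1/(0,0,0,0)*
[(0,0,0,0)] end (terminal -1, O#3); searched (0,0,1,1) to 4
suppose O passes — search the same position with X to move:
pass> [(0,0,1,1)] X move#1: h2:-1:-1/(0,0,0,1)*, h3:-1:-1/(0,0,1,0)
pass> [(0,0,0,1)] O move#2: h3:-1:+1/(0,0,0,0)*
pass> [(0,0,0,0)] end (terminal -1, X#3); searched (0,0,1,1) to 4
for O: play -1, pass +1

zugzwang((0,0,1,1), O) = True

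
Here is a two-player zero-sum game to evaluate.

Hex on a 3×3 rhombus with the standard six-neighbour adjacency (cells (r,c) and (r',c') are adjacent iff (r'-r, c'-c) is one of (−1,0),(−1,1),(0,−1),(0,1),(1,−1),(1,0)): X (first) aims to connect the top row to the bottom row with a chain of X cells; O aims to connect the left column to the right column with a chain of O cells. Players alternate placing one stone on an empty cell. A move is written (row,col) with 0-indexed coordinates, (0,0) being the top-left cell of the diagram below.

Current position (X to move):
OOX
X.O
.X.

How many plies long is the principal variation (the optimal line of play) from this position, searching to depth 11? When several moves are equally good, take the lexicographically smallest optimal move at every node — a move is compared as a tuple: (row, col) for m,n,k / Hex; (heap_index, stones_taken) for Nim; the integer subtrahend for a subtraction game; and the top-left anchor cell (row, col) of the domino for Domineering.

p1 X@[OOX/X.O/.X.]: (1,1)[OOX/XXO/.X.]+1* (2,0)[OOX/X.O/XX.]-1 (2,2)[OOX/X.O/.XX]-1
p2 O@[OOX/XXO/.X.] terminal -1; root [OOX/X.O/.X.] d11

PV length from [OOX/X.O/.X.]: 1 ply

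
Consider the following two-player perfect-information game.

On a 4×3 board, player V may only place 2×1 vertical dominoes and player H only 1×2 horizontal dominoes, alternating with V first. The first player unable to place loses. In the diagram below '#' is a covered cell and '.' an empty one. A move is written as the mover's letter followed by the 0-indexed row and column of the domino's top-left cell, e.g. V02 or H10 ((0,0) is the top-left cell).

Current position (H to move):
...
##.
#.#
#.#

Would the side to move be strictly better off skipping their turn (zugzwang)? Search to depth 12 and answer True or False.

zugzwang(.../##./#.#/#.#, H) = False

[.../##./#.#/#.#] H move#1: H00:-1/##./##./#.#/#.#*, H01:-1/.##/##./#.#/#.#
[##./##./#.#/#.#] V move#2: V02:+1/###/###/#.#/#.#*, V21:+1/##./##./###/###
[###/###/#.#/#.#] end (terminal -1, H#3); searched .../##./#.#/#.# to 12
if H skipped the turn, V would face:
~ [.../##./#.#/#.#] V move#1: V02:+1/..#/###/#.#/#.#*, V21:-1/.../##./###/###
~ [..#/###/#.#/#.#] H move#2: H00:-1/###/###/#.#/#.#*
~ [###/###/#.#/#.#] V move#3: V21:+1/###/###/###/###*
~ [###/###/###/###] end (terminal -1, H#4); searched .../##./#.#/#.# to 12
compare (H): move=-1 vs pass=-1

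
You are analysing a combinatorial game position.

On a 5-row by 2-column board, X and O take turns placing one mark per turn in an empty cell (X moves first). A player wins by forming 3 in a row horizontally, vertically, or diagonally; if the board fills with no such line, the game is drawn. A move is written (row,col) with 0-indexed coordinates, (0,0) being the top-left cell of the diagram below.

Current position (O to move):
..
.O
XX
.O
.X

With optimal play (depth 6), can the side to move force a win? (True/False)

p1 O@[../.O/XX/.O/.X]: (0,0)[O./.O/XX/.O/.X]-1 (0,1)[.O/.O/XX/.O/.X]-1 (1,0)[../OO/XX/.O/.X]+0* (3,0)[../.O/XX/OO/.X]+0 (4,0)[../.O/XX/.O/OX]-1
p2 X@[../OO/XX/.O/.X]: (0,0)[X./OO/XX/.O/.X]+0* (0,1)[.X/OO/XX/.O/.X]+0 (3,0)[../OO/XX/XO/.X]+0 (4,0)[../OO/XX/.O/XX]+0
p3 O@[X./OO/XX/.O/.X]: (0,1)[XO/OO/XX/.O/.X]+0* (3,0)[X./OO/XX/OO/.X]+0 (4,0)[X./OO/XX/.O/OX]+0
p4 X@[XO/OO/XX/.O/.X]: (3,0)[XO/OO/XX/XO/.X]+0* (4,0)[XO/OO/XX/.O/XX]+0
p5 O@[XO/OO/XX/XO/.X]: (4,0)[XO/OO/XX/XO/OX]+0*
p6 X@[XO/OO/XX/XO/OX] terminal +0; root [../.O/XX/.O/.X] d6

O winning at [../.O/XX/.O/.X]: False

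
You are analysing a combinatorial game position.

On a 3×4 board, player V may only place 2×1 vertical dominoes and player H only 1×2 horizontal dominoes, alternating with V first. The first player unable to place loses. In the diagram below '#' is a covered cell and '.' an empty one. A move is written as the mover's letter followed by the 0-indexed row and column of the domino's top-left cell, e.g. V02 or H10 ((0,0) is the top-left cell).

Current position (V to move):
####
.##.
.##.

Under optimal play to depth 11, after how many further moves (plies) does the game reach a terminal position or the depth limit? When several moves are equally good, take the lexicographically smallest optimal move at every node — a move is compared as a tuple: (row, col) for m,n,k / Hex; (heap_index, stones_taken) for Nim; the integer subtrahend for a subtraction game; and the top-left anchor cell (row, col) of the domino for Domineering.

[####/.##./.##.] V move#1: V10:+1/####/###./###.*, V13:+1/####/.###/.###
[####/###./###.] end (terminal -1, H#2); searched ####/.##./.##. to 11

PV length from [####/.##./.##.]: 1 ply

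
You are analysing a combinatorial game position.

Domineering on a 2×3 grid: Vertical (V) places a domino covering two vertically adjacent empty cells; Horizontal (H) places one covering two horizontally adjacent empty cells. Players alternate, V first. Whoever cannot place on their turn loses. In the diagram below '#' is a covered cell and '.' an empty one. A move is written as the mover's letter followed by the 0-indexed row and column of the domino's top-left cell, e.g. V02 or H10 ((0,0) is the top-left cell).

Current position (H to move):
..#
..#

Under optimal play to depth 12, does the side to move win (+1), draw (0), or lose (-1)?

value(..#/..#, H) = +1

ply 1, H at ..#/..# | H00=+1→###/..#*; H10=+1→..#/###
ply 2: ###/..# is terminal -1 (V); from ..#/..# depth 12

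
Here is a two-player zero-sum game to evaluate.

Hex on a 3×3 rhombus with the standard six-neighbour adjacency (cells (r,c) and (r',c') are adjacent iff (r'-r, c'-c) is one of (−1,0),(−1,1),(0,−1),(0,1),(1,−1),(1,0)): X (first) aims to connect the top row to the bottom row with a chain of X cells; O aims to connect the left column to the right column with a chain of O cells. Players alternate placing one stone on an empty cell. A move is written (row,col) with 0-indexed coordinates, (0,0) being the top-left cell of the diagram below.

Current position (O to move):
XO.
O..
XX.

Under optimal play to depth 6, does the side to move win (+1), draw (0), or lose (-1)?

value(XO./O../XX., O) = +1

[XO./O../XX.] O move#1: (0,2):+1/XOO/O../XX.*, (1,1):+1/XO./OO./XX., (1,2):+1/XO./O.O/XX., (2,2):-1/XO./O../XXO
[XOO/O../XX.] end (terminal -1, X#2); searched XO./O../XX. to 6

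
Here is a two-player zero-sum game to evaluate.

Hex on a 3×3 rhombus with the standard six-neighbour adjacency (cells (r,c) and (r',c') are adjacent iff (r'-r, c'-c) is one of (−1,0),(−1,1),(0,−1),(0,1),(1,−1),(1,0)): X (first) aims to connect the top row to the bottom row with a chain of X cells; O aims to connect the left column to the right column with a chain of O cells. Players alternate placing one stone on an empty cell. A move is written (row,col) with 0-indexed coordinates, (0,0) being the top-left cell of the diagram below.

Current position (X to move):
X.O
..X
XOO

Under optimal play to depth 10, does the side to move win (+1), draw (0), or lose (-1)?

value(X.O/..X/XOO, X) = +1

ply 1, X at X.O/..X/XOO | (0,1)=+1→XXO/..X/XOO*; (1,0)=+1→X.O/X.X/XOO; (1,1)=+1→X.O/.XX/XOO
ply 2, O at XXO/..X/XOO | (1,0)=-1→XXO/O.X/XOO*; (1,1)=-1→XXO/.OX/XOO
ply 3, X at XXO/O.X/XOO | (1,1)=+1→XXO/OXX/XOO*
ply 4: XXO/OXX/XOO is terminal -1 (O); from X.O/..X/XOO depth 10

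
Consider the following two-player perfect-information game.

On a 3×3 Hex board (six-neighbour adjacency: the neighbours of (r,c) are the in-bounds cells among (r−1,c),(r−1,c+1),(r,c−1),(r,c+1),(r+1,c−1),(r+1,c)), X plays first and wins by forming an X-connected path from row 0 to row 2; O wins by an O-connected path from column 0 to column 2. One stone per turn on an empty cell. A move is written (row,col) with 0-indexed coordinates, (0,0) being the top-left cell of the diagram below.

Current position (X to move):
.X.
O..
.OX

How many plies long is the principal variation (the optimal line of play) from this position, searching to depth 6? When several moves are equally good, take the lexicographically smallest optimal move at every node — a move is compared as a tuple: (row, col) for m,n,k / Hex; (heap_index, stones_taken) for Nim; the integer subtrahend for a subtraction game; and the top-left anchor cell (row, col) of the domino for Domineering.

PV length from [.X./O../.OX]: 5 plies

ply 1, X at .X./O../.OX | (0,0)=-1→XX./O../.OX; (0,2)=-1→.XX/O../.OX; (1,1)=+1→.X./OX./.OX*; (1,2)=+1→.X./O.X/.OX; (2,0)=-1→.X./O../XOX
ply 2, O at .X./OX./.OX | (0,0)=-1→OX./OX./.OX*; (0,2)=-1→.XO/OX./.OX; (1,2)=-1→.X./OXO/.OX; (2,0)=-1→.X./OX./OOX
ply 3, X at OX./OX./.OX | (0,2)=+1→OXX/OX./.OX*; (1,2)=+1→OX./OXX/.OX; (2,0)=+1→OX./OX./XOX
ply 4, O at OXX/OX./.OX | (1,2)=-1→OXX/OXO/.OX*; (2,0)=-1→OXX/OX./OOX
ply 5, X at OXX/OXO/.OX | (2,0)=+1→OXX/OXO/XOX*
ply 6: OXX/OXO/XOX is terminal -1 (O); from .X./O../.OX depth 6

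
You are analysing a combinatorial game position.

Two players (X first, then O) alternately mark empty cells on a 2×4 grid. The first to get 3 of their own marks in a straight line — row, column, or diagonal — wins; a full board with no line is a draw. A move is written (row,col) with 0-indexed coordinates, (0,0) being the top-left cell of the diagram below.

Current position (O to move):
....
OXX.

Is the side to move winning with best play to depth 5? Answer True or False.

ply 1, O at ..../OXX. | (0,0)=-1→O.../OXX.; (0,1)=-1→.O../OXX.; (0,2)=-1→..O./OXX.; (0,3)=-1→...O/OXX.; (1,3)=+0→..../OXXO*
ply 2, X at ..../OXXO | (0,0)=+0→X.../OXXO*; (0,1)=+0→.X../OXXO; (0,2)=+0→..X./OXXO; (0,3)=+0→...X/OXXO
ply 3, O at X.../OXXO | (0,1)=+0→XO../OXXO*; (0,2)=+0→X.O./OXXO; (0,3)=+0→X..O/OXXO
ply 4, X at XO../OXXO | (0,2)=+0→XOX./OXXO*; (0,3)=+0→XO.X/OXXO
ply 5, O at XOX./OXXO | (0,3)=+0→XOXO/OXXO*
ply 6: XOXO/OXXO is terminal +0 (X); from ..../OXX. depth 5

O winning at [..../OXX.]: False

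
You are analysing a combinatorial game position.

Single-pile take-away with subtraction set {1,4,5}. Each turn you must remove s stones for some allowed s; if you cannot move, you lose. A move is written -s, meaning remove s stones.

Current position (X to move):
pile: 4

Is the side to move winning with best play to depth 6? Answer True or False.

p1 X@[4]: -1[3]-1 -4[0]+1*
p2 O@[0] terminal -1; root [4] d6

X winning at [4]: True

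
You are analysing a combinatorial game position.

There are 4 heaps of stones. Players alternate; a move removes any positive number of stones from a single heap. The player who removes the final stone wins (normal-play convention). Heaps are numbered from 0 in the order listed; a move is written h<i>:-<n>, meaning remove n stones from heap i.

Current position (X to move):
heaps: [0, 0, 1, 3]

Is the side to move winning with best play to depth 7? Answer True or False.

ply 1, X at (0,0,1,3) | h2:-1=-1→(0,0,0,3); h3:-1=-1→(0,0,1,2); h3:-2=+1→(0,0,1,1)*; h3:-3=-1→(0,0,1,0)
ply 2, O at (0,0,1,1) | h2:-1=-1→(0,0,0,1)*; h3:-1=-1→(0,0,1,0)
ply 3, X at (0,0,0,1) | h3:-1=+1→(0,0,0,0)*
ply 4: (0,0,0,0) is terminal -1 (O); from (0,0,1,3) depth 7

X winning at [(0,0,1,3)]: True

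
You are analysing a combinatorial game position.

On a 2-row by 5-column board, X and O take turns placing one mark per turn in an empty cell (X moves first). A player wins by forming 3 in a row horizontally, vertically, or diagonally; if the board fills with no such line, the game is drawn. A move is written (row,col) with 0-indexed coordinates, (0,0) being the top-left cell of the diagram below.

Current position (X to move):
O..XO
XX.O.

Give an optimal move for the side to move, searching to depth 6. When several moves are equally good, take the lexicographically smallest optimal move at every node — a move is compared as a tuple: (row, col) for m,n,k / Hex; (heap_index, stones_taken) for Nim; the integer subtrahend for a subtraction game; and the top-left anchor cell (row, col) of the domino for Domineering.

p1 X@[O..XO/XX.O.]: (0,1)[OX.XO/XX.O.]+1* (0,2)[O.XXO/XX.O.]+1 (1,2)[O..XO/XXXO.]+1 (1,4)[O..XO/XX.OX]+0
p2 O@[OX.XO/XX.O.]: (0,2)[OXOXO/XX.O.]-1* (1,2)[OX.XO/XXOO.]-1 (1,4)[OX.XO/XX.OO]-1
p3 X@[OXOXO/XX.O.]: (1,2)[OXOXO/XXXO.]+1* (1,4)[OXOXO/XX.OX]+0
p4 O@[OXOXO/XXXO.] terminal -1; root [O..XO/XX.O.] d6

X's best at [O..XO/XX.O.]: (0,1)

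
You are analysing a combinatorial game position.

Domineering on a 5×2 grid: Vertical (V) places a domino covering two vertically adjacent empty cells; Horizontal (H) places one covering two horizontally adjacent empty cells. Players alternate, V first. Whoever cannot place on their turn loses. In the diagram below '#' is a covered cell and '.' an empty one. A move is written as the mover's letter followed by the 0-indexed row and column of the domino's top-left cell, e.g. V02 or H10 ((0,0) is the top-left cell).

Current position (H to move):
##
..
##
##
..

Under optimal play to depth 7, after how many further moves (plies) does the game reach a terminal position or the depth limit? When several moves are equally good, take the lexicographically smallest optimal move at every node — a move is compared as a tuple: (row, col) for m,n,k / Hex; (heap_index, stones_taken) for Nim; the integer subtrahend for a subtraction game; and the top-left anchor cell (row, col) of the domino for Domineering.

p1 H@[##/../##/##/..]: H10[##/##/##/##/..]+1* H40[##/../##/##/##]+1
p2 V@[##/##/##/##/..] terminal -1; root [##/../##/##/..] d7

PV length from [##/../##/##/..]: 1 ply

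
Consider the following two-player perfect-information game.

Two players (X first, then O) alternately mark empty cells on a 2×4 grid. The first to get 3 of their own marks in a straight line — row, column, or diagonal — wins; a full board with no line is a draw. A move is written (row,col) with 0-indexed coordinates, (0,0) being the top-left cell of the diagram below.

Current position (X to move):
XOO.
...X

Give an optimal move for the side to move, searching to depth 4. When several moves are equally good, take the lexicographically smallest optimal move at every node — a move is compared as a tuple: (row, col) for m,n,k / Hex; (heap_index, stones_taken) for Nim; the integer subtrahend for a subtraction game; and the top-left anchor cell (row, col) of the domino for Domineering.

p1 X@[XOO./...X]: (0,3)[XOOX/...X]+0* (1,0)[XOO./X..X]-1 (1,1)[XOO./.X.X]-1 (1,2)[XOO./..XX]-1
p2 O@[XOOX/...X]: (1,0)[XOOX/O..X]+0* (1,1)[XOOX/.O.X]+0 (1,2)[XOOX/..OX]+0
p3 X@[XOOX/O..X]: (1,1)[XOOX/OX.X]+0* (1,2)[XOOX/O.XX]+0
p4 O@[XOOX/OX.X]: (1,2)[XOOX/OXOX]+0*
p5 X@[XOOX/OXOX] terminal +0; root [XOO./...X] d4

X's best at [XOO./...X]: (0,3)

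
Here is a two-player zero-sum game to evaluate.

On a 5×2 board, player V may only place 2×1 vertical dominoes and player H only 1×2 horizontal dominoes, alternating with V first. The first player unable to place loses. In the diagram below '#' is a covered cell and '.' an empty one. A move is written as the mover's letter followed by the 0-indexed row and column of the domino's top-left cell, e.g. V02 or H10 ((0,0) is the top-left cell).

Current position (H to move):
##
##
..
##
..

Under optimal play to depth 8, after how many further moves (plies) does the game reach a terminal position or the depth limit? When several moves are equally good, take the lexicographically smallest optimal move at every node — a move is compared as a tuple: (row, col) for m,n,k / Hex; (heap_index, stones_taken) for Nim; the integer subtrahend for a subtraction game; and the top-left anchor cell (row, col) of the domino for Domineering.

ply 1, H at ##/##/../##/.. | H20=+1→##/##/##/##/..*; H40=+1→##/##/../##/##
ply 2: ##/##/##/##/.. is terminal -1 (V); from ##/##/../##/.. depth 8

PV length from [##/##/../##/..]: 1 ply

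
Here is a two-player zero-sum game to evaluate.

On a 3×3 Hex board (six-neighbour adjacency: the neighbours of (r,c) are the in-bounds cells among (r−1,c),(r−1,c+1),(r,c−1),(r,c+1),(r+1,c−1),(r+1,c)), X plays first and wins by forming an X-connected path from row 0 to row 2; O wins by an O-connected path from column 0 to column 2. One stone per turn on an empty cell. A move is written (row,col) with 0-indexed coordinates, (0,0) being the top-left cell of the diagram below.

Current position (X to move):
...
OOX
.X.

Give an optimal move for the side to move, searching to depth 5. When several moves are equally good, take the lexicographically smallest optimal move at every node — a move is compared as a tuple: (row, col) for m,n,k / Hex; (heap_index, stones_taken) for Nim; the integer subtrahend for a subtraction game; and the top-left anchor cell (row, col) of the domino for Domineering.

X's best at [.../OOX/.X.]: (0,2)

[.../OOX/.X.] X move#1: (0,0):-1/X../OOX/.X., (0,1):-1/.X./OOX/.X., (0,2):+1/..X/OOX/.X.*, (2,0):-1/.../OOX/XX., (2,2):-1/.../OOX/.XX
[..X/OOX/.X.] end (terminal -1, O#2); searched .../OOX/.X. to 5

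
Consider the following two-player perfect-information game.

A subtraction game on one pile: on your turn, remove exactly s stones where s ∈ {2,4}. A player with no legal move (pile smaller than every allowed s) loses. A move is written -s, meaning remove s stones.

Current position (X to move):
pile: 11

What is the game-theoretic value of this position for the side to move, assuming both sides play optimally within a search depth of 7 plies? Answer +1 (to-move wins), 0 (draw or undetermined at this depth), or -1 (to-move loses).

ply 1, X at 11 | -2=-1→9; -4=+1→7*
ply 2, O at 7 | -2=-1→5*; -4=-1→3
ply 3, X at 5 | -2=-1→3; -4=+1→1*
ply 4: 1 is terminal -1 (O); from 11 depth 7

value(11, X) = +1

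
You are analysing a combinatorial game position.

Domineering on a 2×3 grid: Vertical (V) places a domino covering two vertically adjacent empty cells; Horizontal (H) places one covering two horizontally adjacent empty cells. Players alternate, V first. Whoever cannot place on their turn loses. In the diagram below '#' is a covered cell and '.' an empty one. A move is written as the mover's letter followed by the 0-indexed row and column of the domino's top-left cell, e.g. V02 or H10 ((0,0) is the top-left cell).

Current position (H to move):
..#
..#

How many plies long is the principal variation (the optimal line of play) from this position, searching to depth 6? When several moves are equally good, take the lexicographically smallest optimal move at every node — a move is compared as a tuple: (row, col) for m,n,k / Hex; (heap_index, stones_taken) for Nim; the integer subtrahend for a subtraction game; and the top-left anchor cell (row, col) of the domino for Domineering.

p1 H@[..#/..#]: H00[###/..#]+1* H10[..#/###]+1
p2 V@[###/..#] terminal -1; root [..#/..#] d6

PV length from [..#/..#]: 1 ply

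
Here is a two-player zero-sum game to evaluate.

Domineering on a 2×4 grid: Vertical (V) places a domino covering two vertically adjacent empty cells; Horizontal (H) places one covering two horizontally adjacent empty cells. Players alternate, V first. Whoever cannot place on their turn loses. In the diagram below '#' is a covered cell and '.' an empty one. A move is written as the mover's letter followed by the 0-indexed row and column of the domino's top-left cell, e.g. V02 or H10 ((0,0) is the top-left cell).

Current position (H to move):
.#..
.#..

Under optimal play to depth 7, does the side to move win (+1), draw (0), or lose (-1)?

value(.#../.#.., H) = +1

[.#../.#..] H move#1: H02:+1/.###/.#..*, H12:+1/.#../.###
[.###/.#..] V move#2: V00:-1/####/##..*
[####/##..] H move#3: H12:+1/####/####*
[####/####] end (terminal -1, V#4); searched .#../.#.. to 7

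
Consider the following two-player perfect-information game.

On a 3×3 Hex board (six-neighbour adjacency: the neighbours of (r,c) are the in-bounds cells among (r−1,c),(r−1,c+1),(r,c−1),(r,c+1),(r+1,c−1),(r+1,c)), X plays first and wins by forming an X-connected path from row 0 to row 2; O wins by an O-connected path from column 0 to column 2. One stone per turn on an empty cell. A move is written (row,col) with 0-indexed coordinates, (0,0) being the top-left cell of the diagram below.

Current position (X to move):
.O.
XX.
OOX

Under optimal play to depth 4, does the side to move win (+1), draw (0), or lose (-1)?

value(.O./XX./OOX, X) = +1

ply 1, X at .O./XX./OOX | (0,0)=-1→XO./XX./OOX; (0,2)=-1→.OX/XX./OOX; (1,2)=+1→.O./XXX/OOX*
ply 2, O at .O./XXX/OOX | (0,0)=-1→OO./XXX/OOX*; (0,2)=-1→.OO/XXX/OOX
ply 3, X at OO./XXX/OOX | (0,2)=+1→OOX/XXX/OOX*
ply 4: OOX/XXX/OOX is terminal -1 (O); from .O./XX./OOX depth 4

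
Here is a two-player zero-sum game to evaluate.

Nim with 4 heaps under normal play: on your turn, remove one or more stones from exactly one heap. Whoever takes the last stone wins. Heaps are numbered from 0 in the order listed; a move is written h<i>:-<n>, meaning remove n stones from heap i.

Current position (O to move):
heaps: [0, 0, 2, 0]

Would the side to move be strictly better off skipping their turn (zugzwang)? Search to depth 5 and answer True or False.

p1 O@[(0,0,2,0)]: h2:-1[(0,0,1,0)]-1 h2:-2[(0,0,0,0)]+1*
p2 X@[(0,0,0,0)] terminal -1; root [(0,0,2,0)] d5
if O skipped the turn, X would face:
~ p1 X@[(0,0,2,0)]: h2:-1[(0,0,1,0)]-1 h2:-2[(0,0,0,0)]+1*
~ p2 O@[(0,0,0,0)] terminal -1; root [(0,0,2,0)] d5
compare (O): move=+1 vs pass=-1

zugzwang((0,0,2,0), O) = False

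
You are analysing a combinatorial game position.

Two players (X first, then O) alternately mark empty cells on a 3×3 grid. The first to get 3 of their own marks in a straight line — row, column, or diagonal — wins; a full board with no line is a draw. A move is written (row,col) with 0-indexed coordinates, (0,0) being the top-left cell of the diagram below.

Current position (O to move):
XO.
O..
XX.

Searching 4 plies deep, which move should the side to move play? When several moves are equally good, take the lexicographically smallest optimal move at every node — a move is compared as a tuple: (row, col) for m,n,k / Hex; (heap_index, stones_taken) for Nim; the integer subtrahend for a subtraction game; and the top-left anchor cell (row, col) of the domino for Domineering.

O's best at [XO./O../XX.]: (2,2)

ply 1, O at XO./O../XX. | (0,2)=-1→XOO/O../XX.; (1,1)=-1→XO./OO./XX.; (1,2)=-1→XO./O.O/XX.; (2,2)=+0→XO./O../XXO*
ply 2, X at XO./O../XXO | (0,2)=+0→XOX/O../XXO*; (1,1)=+0→XO./OX./XXO; (1,2)=+0→XO./O.X/XXO
ply 3, O at XOX/O../XXO | (1,1)=+0→XOX/OO./XXO*; (1,2)=-1→XOX/O.O/XXO
ply 4, X at XOX/OO./XXO | (1,2)=+0→XOX/OOX/XXO*
ply 5: XOX/OOX/XXO is terminal +0 (O); from XO./O../XX. depth 4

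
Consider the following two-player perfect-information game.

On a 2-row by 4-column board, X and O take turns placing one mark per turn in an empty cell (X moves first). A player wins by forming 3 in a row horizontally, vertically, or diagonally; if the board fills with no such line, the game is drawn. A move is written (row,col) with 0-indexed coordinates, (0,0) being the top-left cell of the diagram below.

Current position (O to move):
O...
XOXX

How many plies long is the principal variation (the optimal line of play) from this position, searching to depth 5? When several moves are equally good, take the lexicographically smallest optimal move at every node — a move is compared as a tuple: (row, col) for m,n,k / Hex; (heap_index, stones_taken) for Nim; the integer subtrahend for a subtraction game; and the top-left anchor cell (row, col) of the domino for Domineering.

p1 O@[O.../XOXX]: (0,1)[OO../XOXX]+0* (0,2)[O.O./XOXX]+0 (0,3)[O..O/XOXX]+0
p2 X@[OO../XOXX]: (0,2)[OOX./XOXX]+0* (0,3)[OO.X/XOXX]-1
p3 O@[OOX./XOXX]: (0,3)[OOXO/XOXX]+0*
p4 X@[OOXO/XOXX] terminal +0; root [O.../XOXX] d5

PV length from [O.../XOXX]: 3 plies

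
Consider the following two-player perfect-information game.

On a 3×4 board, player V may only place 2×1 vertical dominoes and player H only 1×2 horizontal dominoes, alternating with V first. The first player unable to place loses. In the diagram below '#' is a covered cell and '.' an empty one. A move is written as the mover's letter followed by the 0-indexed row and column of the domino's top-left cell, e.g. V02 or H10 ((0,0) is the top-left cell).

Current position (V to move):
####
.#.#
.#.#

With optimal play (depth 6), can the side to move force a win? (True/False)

V winning at [####/.#.#/.#.#]: True

p1 V@[####/.#.#/.#.#]: V10[####/##.#/##.#]+1* V12[####/.###/.###]+1
p2 H@[####/##.#/##.#] terminal -1; root [####/.#.#/.#.#] d6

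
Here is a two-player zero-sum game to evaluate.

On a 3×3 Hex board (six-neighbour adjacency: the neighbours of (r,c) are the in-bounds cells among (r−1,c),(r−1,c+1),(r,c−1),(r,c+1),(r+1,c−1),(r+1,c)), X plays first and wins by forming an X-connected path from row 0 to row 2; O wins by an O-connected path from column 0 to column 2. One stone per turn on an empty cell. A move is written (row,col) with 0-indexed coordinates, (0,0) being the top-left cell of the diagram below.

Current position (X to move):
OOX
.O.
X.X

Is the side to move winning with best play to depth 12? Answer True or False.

X winning at [OOX/.O./X.X]: True

[OOX/.O./X.X] X move#1: (1,0):-1/OOX/XO./X.X, (1,2):+1/OOX/.OX/X.X*, (2,1):-1/OOX/.O./XXX
[OOX/.OX/X.X] end (terminal -1, O#2); searched OOX/.O./X.X to 12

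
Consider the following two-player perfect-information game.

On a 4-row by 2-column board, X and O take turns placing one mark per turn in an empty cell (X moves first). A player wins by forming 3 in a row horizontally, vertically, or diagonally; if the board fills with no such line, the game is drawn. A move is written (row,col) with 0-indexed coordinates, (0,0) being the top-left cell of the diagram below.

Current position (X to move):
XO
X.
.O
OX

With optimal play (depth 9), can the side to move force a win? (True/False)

ply 1, X at XO/X./.O/OX | (1,1)=+0→XO/XX/.O/OX; (2,0)=+1→XO/X./XO/OX*
ply 2: XO/X./XO/OX is terminal -1 (O); from XO/X./.O/OX depth 9

X winning at [XO/X./.O/OX]: True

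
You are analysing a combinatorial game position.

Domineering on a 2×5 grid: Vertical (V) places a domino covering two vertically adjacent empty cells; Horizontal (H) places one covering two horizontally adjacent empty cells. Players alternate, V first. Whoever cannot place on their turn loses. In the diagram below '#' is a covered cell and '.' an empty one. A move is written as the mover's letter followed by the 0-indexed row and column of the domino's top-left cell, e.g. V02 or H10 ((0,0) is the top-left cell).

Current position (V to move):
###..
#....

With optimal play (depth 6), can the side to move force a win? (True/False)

V winning at [###../#....]: True

ply 1, V at ###../#.... | V03=+1→####./#..#.*; V04=-1→###.#/#...#
ply 2, H at ####./#..#. | H11=-1→####./####.*
ply 3, V at ####./####. | V04=+1→#####/#####*
ply 4: #####/##### is terminal -1 (H); from ###../#.... depth 6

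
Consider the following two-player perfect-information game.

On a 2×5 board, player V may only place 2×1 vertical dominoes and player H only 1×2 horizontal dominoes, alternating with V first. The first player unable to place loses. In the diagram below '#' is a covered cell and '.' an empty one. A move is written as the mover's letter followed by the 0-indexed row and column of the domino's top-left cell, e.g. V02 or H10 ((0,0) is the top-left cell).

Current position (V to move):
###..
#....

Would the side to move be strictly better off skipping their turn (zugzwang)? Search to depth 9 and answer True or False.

p1 V@[###../#....]: V03[####./#..#.]+1* V04[###.#/#...#]-1
p2 H@[####./#..#.]: H11[####./####.]-1*
p3 V@[####./####.]: V04[#####/#####]+1*
p4 H@[#####/#####] terminal -1; root [###../#....] d9
pass branch (H moves first from the same position):
  | p1 H@[###../#....]: H03[#####/#....]+1* H11[###../###..]-1 H12[###../#.##.]-1 H13[###../#..##]+1
  | p2 V@[#####/#....] terminal -1; root [###../#....] d9
V moving scores +1; V passing scores -1

zugzwang(###../#...., V) = False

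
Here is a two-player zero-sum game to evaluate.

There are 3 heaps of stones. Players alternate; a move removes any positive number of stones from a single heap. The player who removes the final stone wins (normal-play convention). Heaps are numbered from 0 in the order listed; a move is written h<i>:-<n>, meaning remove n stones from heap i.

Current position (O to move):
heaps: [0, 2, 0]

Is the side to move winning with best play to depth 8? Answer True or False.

[(0,2,0)] O move#1: h1:-1:-1/(0,1,0), h1:-2:+1/(0,0,0)*
[(0,0,0)] end (terminal -1, X#2); searched (0,2,0) to 8

O winning at [(0,2,0)]: True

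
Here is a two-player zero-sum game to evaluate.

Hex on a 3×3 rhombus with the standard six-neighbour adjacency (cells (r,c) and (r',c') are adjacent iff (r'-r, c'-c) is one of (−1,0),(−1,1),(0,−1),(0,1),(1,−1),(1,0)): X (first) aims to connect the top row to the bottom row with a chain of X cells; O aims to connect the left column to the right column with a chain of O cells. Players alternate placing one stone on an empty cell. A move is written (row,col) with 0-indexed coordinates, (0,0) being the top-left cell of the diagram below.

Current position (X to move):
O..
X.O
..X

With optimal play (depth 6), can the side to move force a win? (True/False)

p1 X@[O../X.O/..X]: (0,1)[OX./X.O/..X]-1 (0,2)[O.X/X.O/..X]-1 (1,1)[O../XXO/..X]+1* (2,0)[O../X.O/X.X]-1 (2,1)[O../X.O/.XX]-1
p2 O@[O../XXO/..X]: (0,1)[OO./XXO/..X]-1* (0,2)[O.O/XXO/..X]-1 (2,0)[O../XXO/O.X]-1 (2,1)[O../XXO/.OX]-1
p3 X@[OO./XXO/..X]: (0,2)[OOX/XXO/..X]+1* (2,0)[OO./XXO/X.X]-1 (2,1)[OO./XXO/.XX]-1
p4 O@[OOX/XXO/..X]: (2,0)[OOX/XXO/O.X]-1* (2,1)[OOX/XXO/.OX]-1
p5 X@[OOX/XXO/O.X]: (2,1)[OOX/XXO/OXX]+1*
p6 O@[OOX/XXO/OXX] terminal -1; root [O../X.O/..X] d6

X winning at [O../X.O/..X]: True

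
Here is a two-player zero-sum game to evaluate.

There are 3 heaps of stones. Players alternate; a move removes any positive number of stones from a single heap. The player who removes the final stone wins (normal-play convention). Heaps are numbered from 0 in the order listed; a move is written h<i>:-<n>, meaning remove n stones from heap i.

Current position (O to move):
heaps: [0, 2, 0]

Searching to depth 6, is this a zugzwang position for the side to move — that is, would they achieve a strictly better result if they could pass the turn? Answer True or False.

zugzwang((0,2,0), O) = False

[(0,2,0)] O move#1: h1:-1:-1/(0,1,0), h1:-2:+1/(0,0,0)*
[(0,0,0)] end (terminal -1, X#2); searched (0,2,0) to 6
pass branch (X moves first from the same position):
  | [(0,2,0)] X move#1: h1:-1:-1/(0,1,0), h1:-2:+1/(0,0,0)*
  | [(0,0,0)] end (terminal -1, O#2); searched (0,2,0) to 6
O moving scores +1; O passing scores -1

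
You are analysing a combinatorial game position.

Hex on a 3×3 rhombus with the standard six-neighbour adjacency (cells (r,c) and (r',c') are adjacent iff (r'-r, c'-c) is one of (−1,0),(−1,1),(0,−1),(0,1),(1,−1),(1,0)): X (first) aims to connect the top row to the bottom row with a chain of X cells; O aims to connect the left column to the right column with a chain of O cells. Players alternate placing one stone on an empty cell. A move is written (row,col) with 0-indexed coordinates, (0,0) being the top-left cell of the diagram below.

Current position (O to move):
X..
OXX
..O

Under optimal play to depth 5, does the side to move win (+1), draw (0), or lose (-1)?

value(X../OXX/..O, O) = -1

[X../OXX/..O] O move#1: (0,1):-1/XO./OXX/..O*, (0,2):-1/X.O/OXX/..O, (2,0):-1/X../OXX/O.O, (2,1):-1/X../OXX/.OO
[XO./OXX/..O] X move#2: (0,2):+1/XOX/OXX/..O*, (2,0):-1/XO./OXX/X.O, (2,1):-1/XO./OXX/.XO
[XOX/OXX/..O] O move#3: (2,0):-1/XOX/OXX/O.O*, (2,1):-1/XOX/OXX/.OO
[XOX/OXX/O.O] X move#4: (2,1):+1/XOX/OXX/OXO*
[XOX/OXX/OXO] end (terminal -1, O#5); searched X../OXX/..O to 5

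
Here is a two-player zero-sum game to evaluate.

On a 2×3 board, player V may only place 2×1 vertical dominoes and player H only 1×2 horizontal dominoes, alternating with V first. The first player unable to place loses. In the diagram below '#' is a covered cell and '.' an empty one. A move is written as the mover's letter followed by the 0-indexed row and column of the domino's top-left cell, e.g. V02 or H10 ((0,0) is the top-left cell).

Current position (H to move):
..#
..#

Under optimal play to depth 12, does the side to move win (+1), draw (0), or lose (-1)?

value(..#/..#, H) = +1

[..#/..#] H move#1: H00:+1/###/..#*, H10:+1/..#/###
[###/..#] end (terminal -1, V#2); searched ..#/..# to 12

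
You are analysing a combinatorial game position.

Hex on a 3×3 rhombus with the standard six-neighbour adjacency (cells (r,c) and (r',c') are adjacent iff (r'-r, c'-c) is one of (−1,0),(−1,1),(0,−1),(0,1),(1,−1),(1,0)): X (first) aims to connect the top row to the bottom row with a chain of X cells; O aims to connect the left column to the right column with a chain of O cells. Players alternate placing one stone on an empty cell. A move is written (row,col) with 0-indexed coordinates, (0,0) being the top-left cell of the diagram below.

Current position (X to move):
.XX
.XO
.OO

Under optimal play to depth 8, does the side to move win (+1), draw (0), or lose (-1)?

value(.XX/.XO/.OO, X) = +1

p1 X@[.XX/.XO/.OO]: (0,0)[XXX/.XO/.OO]-1 (1,0)[.XX/XXO/.OO]-1 (2,0)[.XX/.XO/XOO]+1*
p2 O@[.XX/.XO/XOO] terminal -1; root [.XX/.XO/.OO] d8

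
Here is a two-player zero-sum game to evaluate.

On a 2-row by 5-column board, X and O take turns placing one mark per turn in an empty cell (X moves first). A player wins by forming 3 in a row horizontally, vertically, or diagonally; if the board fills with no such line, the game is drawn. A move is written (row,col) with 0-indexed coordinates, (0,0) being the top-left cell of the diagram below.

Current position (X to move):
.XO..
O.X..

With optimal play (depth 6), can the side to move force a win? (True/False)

X winning at [.XO../O.X..]: True

ply 1, X at .XO../O.X.. | (0,0)=+0→XXO../O.X..; (0,3)=+0→.XOX./O.X..; (0,4)=+0→.XO.X/O.X..; (1,1)=+0→.XO../OXX..; (1,3)=+1→.XO../O.XX.*; (1,4)=+0→.XO../O.X.X
ply 2, O at .XO../O.XX. | (0,0)=-1→OXO../O.XX.*; (0,3)=-1→.XOO./O.XX.; (0,4)=-1→.XO.O/O.XX.; (1,1)=-1→.XO../OOXX.; (1,4)=-1→.XO../O.XXO
ply 3, X at OXO../O.XX. | (0,3)=+1→OXOX./O.XX.*; (0,4)=+1→OXO.X/O.XX.; (1,1)=+1→OXO../OXXX.; (1,4)=+1→OXO../O.XXX
ply 4, O at OXOX./O.XX. | (0,4)=-1→OXOXO/O.XX.*; (1,1)=-1→OXOX./OOXX.; (1,4)=-1→OXOX./O.XXO
ply 5, X at OXOXO/O.XX. | (1,1)=+1→OXOXO/OXXX.*; (1,4)=+1→OXOXO/O.XXX
ply 6: OXOXO/OXXX. is terminal -1 (O); from .XO../O.X.. depth 6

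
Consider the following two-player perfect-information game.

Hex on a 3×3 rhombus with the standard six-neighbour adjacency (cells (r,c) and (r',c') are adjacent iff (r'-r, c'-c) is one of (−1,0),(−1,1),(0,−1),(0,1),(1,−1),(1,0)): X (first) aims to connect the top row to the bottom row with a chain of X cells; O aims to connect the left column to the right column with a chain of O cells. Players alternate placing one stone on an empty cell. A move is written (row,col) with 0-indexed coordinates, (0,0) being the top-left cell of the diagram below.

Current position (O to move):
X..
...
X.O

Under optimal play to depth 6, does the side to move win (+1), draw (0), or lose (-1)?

ply 1, O at X../.../X.O | (0,1)=-1→XO./.../X.O*; (0,2)=-1→X.O/.../X.O; (1,0)=-1→X../O../X.O; (1,1)=-1→X../.O./X.O; (1,2)=-1→X../..O/X.O; (2,1)=-1→X../.../XOO
ply 2, X at XO./.../X.O | (0,2)=+1→XOX/.../X.O*; (1,0)=+1→XO./X../X.O; (1,1)=+1→XO./.X./X.O; (1,2)=+1→XO./..X/X.O; (2,1)=+1→XO./.../XXO
ply 3, O at XOX/.../X.O | (1,0)=-1→XOX/O../X.O*; (1,1)=-1→XOX/.O./X.O; (1,2)=-1→XOX/..O/X.O; (2,1)=-1→XOX/.../XOO
ply 4, X at XOX/O../X.O | (1,1)=+1→XOX/OX./X.O*; (1,2)=+1→XOX/O.X/X.O; (2,1)=+1→XOX/O../XXO
ply 5: XOX/OX./X.O is terminal -1 (O); from X../.../X.O depth 6

value(X../.../X.O, O) = -1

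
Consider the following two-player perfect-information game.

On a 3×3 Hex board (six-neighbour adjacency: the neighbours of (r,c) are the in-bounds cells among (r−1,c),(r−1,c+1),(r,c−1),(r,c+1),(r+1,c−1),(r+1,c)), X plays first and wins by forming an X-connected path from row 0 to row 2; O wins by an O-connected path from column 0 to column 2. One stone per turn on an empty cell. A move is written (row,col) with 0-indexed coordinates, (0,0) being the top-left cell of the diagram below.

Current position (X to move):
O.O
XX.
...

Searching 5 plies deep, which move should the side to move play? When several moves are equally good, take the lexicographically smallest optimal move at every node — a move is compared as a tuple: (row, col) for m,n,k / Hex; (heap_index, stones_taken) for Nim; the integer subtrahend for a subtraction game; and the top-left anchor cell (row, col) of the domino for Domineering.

X's best at [O.O/XX./...]: (0,1)

[O.O/XX./...] X move#1: (0,1):+1/OXO/XX./...*, (1,2):-1/O.O/XXX/..., (2,0):-1/O.O/XX./X.., (2,1):-1/O.O/XX./.X., (2,2):-1/O.O/XX./..X
[OXO/XX./...] O move#2: (1,2):-1/OXO/XXO/...*, (2,0):-1/OXO/XX./O.., (2,1):-1/OXO/XX./.O., (2,2):-1/OXO/XX./..O
[OXO/XXO/...] X move#3: (2,0):+1/OXO/XXO/X..*, (2,1):+1/OXO/XXO/.X., (2,2):+1/OXO/XXO/..X
[OXO/XXO/X..] end (terminal -1, O#4); searched O.O/XX./... to 5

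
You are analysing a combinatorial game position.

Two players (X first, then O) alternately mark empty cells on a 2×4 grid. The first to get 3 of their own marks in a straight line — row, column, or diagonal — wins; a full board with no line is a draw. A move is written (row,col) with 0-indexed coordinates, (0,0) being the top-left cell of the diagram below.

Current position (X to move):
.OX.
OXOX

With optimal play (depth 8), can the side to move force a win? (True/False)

X winning at [.OX./OXOX]: False

p1 X@[.OX./OXOX]: (0,0)[XOX./OXOX]+0* (0,3)[.OXX/OXOX]+0
p2 O@[XOX./OXOX]: (0,3)[XOXO/OXOX]+0*
p3 X@[XOXO/OXOX] terminal +0; root [.OX./OXOX] d8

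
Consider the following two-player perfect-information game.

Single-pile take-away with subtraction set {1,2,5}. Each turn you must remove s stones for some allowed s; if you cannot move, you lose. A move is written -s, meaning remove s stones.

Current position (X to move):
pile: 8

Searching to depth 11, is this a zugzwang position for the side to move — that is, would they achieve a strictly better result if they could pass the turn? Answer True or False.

p1 X@[8]: -1[7]-1 -2[6]+1* -5[3]+1
p2 O@[6]: -1[5]-1* -2[4]-1 -5[1]-1
p3 X@[5]: -1[4]-1 -2[3]+1* -5[0]+1
p4 O@[3]: -1[2]-1* -2[1]-1
p5 X@[2]: -1[1]-1 -2[0]+1*
p6 O@[0] terminal -1; root [8] d11
if X skipped the turn, O would face:
~ p1 O@[8]: -1[7]-1 -2[6]+1* -5[3]+1
~ p2 X@[6]: -1[5]-1* -2[4]-1 -5[1]-1
~ p3 O@[5]: -1[4]-1 -2[3]+1* -5[0]+1
~ p4 X@[3]: -1[2]-1* -2[1]-1
~ p5 O@[2]: -1[1]-1 -2[0]+1*
~ p6 X@[0] terminal -1; root [8] d11
compare (X): move=+1 vs pass=-1

zugzwang(8, X) = False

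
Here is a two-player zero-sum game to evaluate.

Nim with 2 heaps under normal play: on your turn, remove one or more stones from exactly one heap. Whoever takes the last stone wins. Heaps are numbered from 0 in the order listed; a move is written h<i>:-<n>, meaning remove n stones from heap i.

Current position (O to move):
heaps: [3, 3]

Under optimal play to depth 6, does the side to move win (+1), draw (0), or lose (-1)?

value((3,3), O) = -1

ply 1, O at (3,3) | h0:-1=-1→(2,3)*; h0:-2=-1→(1,3); h0:-3=-1→(0,3); h1:-1=-1→(3,2); h1:-2=-1→(3,1); h1:-3=-1→(3,0)
ply 2, X at (2,3) | h0:-1=-1→(1,3); h0:-2=-1→(0,3); h1:-1=+1→(2,2)*; h1:-2=-1→(2,1); h1:-3=-1→(2,0)
ply 3, O at (2,2) | h0:-1=-1→(1,2)*; h0:-2=-1→(0,2); h1:-1=-1→(2,1); h1:-2=-1→(2,0)
ply 4, X at (1,2) | h0:-1=-1→(0,2); h1:-1=+1→(1,1)*; h1:-2=-1→(1,0)
ply 5, O at (1,1) | h0:-1=-1→(0,1)*; h1:-1=-1→(1,0)
ply 6, X at (0,1) | h1:-1=+1→(0,0)*
ply 7: (0,0) is terminal -1 (O); from (3,3) depth 6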